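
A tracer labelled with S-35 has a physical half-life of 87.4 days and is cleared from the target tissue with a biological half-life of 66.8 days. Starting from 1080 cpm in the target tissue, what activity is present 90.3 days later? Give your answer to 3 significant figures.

207 cpm

1/t_eff = 1/t_phys + 1/t_biol = 1/87.4 + 1/66.8 = 0.026412 per day.
t_eff = 87.4 × 66.8 / (87.4 + 66.8) ≈ 37.862 days.
Remaining = 1080 × (1/2)^(90.3/37.862) = 1080 × (1/2)^2.385 ≈ 206.76 cpm.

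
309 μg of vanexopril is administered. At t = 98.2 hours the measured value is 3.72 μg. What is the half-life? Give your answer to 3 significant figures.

A/A₀ = 3.72/309 ≈ 0.012039.
n = log₂(83.065) ≈ 6.3762 half-lives elapsed in 98.2 hours.
t½ = 98.2/6.3762 ≈ 15.401 hours.

15.4 hours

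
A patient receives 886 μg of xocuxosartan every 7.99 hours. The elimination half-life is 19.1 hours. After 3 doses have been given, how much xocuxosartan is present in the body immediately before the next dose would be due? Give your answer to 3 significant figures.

1530 μg

The 3 doses were given 23.97, 15.98, 7.99 hours ago.
Total = 886·(1/2)^(23.97/19.1) + 886·(1/2)^(15.98/19.1) + 886·(1/2)^(7.99/19.1)
      = 371.24 + 496.11 + 662.99 ≈ 1530.3 μg.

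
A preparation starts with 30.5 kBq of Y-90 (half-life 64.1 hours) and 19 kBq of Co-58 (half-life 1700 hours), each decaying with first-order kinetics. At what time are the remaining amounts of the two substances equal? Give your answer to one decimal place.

Set 30.5·(1/2)^(t/64.1) = 19·(1/2)^(t/1700).
Taking log₂: log₂(30.5/19) = t·(1/64.1 − 1/1700).
log₂(1.6053) = 0.68281; 1/64.1 − 1/1700 = 0.015012.
t = 0.68281 / 0.015012 ≈ 45.483 hours.

45.5 hours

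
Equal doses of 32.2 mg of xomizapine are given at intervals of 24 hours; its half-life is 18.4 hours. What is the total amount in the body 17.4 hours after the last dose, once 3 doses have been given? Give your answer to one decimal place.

26.2 mg

The 3 doses were given 65.4, 41.4, 17.4 hours ago.
Total = 32.2·(1/2)^(65.4/18.4) + 32.2·(1/2)^(41.4/18.4) + 32.2·(1/2)^(17.4/18.4)
      = 2.7409 + 6.7692 + 16.718 ≈ 26.228 mg.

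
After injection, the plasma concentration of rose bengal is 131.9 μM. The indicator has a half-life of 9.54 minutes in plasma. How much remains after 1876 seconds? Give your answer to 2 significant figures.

Convert the elapsed time: 1876 seconds = 31.2667 minutes.
Number of half-lives: n = 31.2667/9.54 ≈ 3.2774.
Remaining = 131.9 × (1/2)^3.2774 = 131.9 × 0.10313 ≈ 13.603 μM.

14 μM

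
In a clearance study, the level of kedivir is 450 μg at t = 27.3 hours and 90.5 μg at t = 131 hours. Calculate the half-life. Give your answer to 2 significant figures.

Over Δt = 131 − 27.3 = 103.7 hours, the level fell by a factor of 450/90.5 ≈ 4.9724.
n = log₂(4.9724) ≈ 2.3139 half-lives, so t½ = 103.7/2.3139 ≈ 44.815 hours.

45 hours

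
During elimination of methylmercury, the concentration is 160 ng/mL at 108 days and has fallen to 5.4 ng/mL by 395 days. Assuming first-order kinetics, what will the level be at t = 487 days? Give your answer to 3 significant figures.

Over Δt = 395 − 108 = 287 days, the level fell by a factor of 160/5.4 ≈ 29.63.
n = log₂(29.63) ≈ 4.889 half-lives, so t½ = 287/4.889 ≈ 58.704 days.
From t = 395 to t = 487: 5.4 × (1/2)^((487−395)/58.704) ≈ 1.8223 ng/mL.

1.82 ng/mL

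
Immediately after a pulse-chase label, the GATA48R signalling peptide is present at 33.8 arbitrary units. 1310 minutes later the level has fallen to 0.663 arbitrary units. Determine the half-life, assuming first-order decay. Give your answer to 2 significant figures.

230 minutes

A/A₀ = 0.663/33.8 ≈ 0.019615.
n = log₂(50.98) ≈ 5.6719 half-lives elapsed in 1310 minutes.
t½ = 1310/5.6719 ≈ 230.96 minutes.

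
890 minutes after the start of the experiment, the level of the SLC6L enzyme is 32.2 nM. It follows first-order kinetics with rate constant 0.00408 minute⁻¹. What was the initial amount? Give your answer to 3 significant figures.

t½ = ln 2 / λ = 0.69315 / 0.00408 ≈ 169.89 minutes.
Number of half-lives elapsed: n = 890/169.89 ≈ 5.2387.
A₀ = A × 2^n = 32.2 × 2^5.2387 = 32.2 × 37.758 ≈ 1215.8 nM.

1220 nM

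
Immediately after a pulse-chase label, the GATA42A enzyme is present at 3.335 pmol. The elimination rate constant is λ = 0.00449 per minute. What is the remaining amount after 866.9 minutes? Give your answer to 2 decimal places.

0.07 pmol

t½ = ln 2 / λ = 0.69315 / 0.00449 ≈ 154.38 minutes.
Number of half-lives: n = 866.9/154.38 ≈ 5.6155.
Remaining = 3.335 × (1/2)^5.6155 = 3.335 × 0.020397 ≈ 0.068023 pmol.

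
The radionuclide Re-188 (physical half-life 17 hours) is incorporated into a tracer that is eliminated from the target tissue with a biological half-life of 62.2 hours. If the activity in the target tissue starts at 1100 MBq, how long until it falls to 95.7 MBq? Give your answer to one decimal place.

1/t_eff = 1/t_phys + 1/t_biol = 1/17 + 1/62.2 = 0.074901 per hour.
t_eff = 17 × 62.2 / (17 + 62.2) ≈ 13.351 hours.
n = log₂(1100/95.7) ≈ 3.5228; t = 3.5228 × 13.351 ≈ 47.033 hours.

47.0 hours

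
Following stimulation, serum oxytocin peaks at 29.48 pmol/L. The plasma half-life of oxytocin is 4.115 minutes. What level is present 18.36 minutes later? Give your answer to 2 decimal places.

Number of half-lives: n = 18.36/4.115 ≈ 4.4617.
Remaining = 29.48 × (1/2)^4.4617 = 29.48 × 0.045382 ≈ 1.3379 pmol/L.

1.34 pmol/L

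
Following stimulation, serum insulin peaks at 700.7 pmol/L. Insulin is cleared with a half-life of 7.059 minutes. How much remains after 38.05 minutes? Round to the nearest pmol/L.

17 pmol/L

Number of half-lives: n = 38.05/7.059 ≈ 5.3903.
Remaining = 700.7 × (1/2)^5.3903 = 700.7 × 0.023843 ≈ 16.707 pmol/L.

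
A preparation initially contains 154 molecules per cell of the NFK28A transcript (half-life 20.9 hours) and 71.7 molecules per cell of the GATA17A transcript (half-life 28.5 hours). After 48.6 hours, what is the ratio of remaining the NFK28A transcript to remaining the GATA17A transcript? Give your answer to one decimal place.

1.4

NFK28A transcript: 154 × (1/2)^(48.6/20.9) = 154 × (1/2)^2.3254 ≈ 30.727 molecules per cell.
GATA17A transcript: 71.7 × (1/2)^(48.6/28.5) = 71.7 × (1/2)^1.7053 ≈ 21.988 molecules per cell.
Ratio ≈ 30.727 / 21.988 ≈ 1.3974.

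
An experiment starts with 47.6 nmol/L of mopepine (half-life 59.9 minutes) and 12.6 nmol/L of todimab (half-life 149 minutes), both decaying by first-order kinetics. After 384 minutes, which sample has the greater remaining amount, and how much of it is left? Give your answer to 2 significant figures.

mopepine: 47.6 × (1/2)^6.4107 ≈ 0.5595 nmol/L.
todimab: 12.6 × (1/2)^2.5772 ≈ 2.1114 nmol/L.
Todimab has more remaining, at ≈ 2.1114 nmol/L.

todimab, 2.1 nmol/L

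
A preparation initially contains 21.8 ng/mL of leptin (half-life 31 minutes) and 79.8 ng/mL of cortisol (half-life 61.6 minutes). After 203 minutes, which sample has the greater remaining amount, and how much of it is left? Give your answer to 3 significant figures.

cortisol, 8.13 ng/mL

leptin: 21.8 × (1/2)^6.5484 ≈ 0.23291 ng/mL.
cortisol: 79.8 × (1/2)^3.2955 ≈ 8.1278 ng/mL.
Cortisol has more remaining, at ≈ 8.1278 ng/mL.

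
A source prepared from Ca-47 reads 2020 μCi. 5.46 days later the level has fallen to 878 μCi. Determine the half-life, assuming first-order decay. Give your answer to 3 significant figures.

4.54 days

A/A₀ = 878/2020 ≈ 0.43465.
n = log₂(2.3007) ≈ 1.2021 half-lives elapsed in 5.46 days.
t½ = 5.46/1.2021 ≈ 4.5422 days.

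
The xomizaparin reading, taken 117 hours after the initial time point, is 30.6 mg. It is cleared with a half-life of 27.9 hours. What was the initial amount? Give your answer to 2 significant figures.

Number of half-lives elapsed: n = 117/27.9 ≈ 4.1935.
A₀ = A × 2^n = 30.6 × 2^4.1935 = 30.6 × 18.297 ≈ 559.89 mg.

560 mg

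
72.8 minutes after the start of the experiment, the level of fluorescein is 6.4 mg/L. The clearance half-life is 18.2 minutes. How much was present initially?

102.4 mg/L

Number of half-lives elapsed: n = 72.8/18.2 ≈ 4.
A₀ = A × 2^n = 6.4 × 2^4 = 6.4 × 16 ≈ 102.4 mg/L.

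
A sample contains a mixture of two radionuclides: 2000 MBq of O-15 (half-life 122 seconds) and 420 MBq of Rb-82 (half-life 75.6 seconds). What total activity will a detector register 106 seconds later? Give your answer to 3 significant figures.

1250 MBq

O-15: 2000 × (1/2)^(106/122) = 2000 × (1/2)^0.86885 ≈ 1095.2 MBq.
Rb-82: 420 × (1/2)^(106/75.6) = 420 × (1/2)^1.4021 ≈ 158.92 MBq.
Total = 1095.2 + 158.92 ≈ 1254.1 MBq.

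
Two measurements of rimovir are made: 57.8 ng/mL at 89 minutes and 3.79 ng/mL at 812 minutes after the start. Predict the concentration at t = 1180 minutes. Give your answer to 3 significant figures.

0.947 ng/mL

Over Δt = 812 − 89 = 723 minutes, the level fell by a factor of 57.8/3.79 ≈ 15.251.
n = log₂(15.251) ≈ 3.9308 half-lives, so t½ = 723/3.9308 ≈ 183.93 minutes.
From t = 812 to t = 1180: 3.79 × (1/2)^((1180−812)/183.93) ≈ 0.94701 ng/mL.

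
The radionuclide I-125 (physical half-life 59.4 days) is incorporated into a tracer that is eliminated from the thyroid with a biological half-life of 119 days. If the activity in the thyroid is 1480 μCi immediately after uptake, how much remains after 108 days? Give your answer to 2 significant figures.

220 μCi

1/t_eff = 1/t_phys + 1/t_biol = 1/59.4 + 1/119 = 0.025238 per day.
t_eff = 59.4 × 119 / (59.4 + 119) ≈ 39.622 days.
Remaining = 1480 × (1/2)^(108/39.622) = 1480 × (1/2)^2.7257 ≈ 223.73 μCi.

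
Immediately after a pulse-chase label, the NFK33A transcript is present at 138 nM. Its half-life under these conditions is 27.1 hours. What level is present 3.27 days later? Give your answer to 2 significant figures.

Convert the elapsed time: 3.27 days = 78.48 hours.
Number of half-lives: n = 78.48/27.1 ≈ 2.8959.
Remaining = 138 × (1/2)^2.8959 = 138 × 0.13435 ≈ 18.54 nM.

19 nM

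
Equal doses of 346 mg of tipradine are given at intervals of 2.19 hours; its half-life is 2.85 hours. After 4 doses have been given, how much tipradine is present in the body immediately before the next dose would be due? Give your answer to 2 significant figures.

430 mg

The 4 doses were given 8.76, 6.57, 4.38, 2.19 hours ago.
Total = 346·(1/2)^(8.76/2.85) + 346·(1/2)^(6.57/2.85) + 346·(1/2)^(4.38/2.85) + 346·(1/2)^(2.19/2.85)
      = 41.097 + 70.004 + 119.25 + 203.12 ≈ 433.47 mg.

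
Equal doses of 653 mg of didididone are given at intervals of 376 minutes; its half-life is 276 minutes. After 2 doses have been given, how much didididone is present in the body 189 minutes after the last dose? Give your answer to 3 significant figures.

The 2 doses were given 565, 189 minutes ago.
Total = 653·(1/2)^(565/276) + 653·(1/2)^(189/276)
      = 158.01 + 406.23 ≈ 564.24 mg.

564 mg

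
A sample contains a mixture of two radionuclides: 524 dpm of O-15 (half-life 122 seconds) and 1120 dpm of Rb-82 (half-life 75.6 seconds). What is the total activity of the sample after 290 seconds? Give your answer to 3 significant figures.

O-15: 524 × (1/2)^(290/122) = 524 × (1/2)^2.377 ≈ 100.87 dpm.
Rb-82: 1120 × (1/2)^(290/75.6) = 1120 × (1/2)^3.836 ≈ 78.428 dpm.
Total = 100.87 + 78.428 ≈ 179.3 dpm.

179 dpm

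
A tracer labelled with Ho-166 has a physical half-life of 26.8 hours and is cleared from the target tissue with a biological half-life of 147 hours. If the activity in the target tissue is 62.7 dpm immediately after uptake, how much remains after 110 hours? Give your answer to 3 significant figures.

2.17 dpm

1/t_eff = 1/t_phys + 1/t_biol = 1/26.8 + 1/147 = 0.044116 per hour.
t_eff = 26.8 × 147 / (26.8 + 147) ≈ 22.667 hours.
Remaining = 62.7 × (1/2)^(110/22.667) = 62.7 × (1/2)^4.8528 ≈ 2.1699 dpm.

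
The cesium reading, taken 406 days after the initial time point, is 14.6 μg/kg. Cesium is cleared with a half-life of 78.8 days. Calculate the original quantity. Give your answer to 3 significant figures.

519 μg/kg

Number of half-lives elapsed: n = 406/78.8 ≈ 5.1523.
A₀ = A × 2^n = 14.6 × 2^5.1523 = 14.6 × 35.562 ≈ 519.21 μg/kg.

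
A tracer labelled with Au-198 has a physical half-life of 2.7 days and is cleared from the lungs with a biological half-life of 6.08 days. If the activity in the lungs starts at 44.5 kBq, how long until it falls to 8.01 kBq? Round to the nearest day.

5 days

1/t_eff = 1/t_phys + 1/t_biol = 1/2.7 + 1/6.08 = 0.53484 per day.
t_eff = 2.7 × 6.08 / (2.7 + 6.08) ≈ 1.8697 days.
n = log₂(44.5/8.01) ≈ 2.4739; t = 2.4739 × 1.8697 ≈ 4.6255 days.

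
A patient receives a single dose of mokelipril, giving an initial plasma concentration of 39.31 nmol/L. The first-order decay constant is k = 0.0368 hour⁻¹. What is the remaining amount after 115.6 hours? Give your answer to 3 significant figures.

0.558 nmol/L

t½ = ln 2 / k = 0.69315 / 0.0368 ≈ 18.836 hours.
Number of half-lives: n = 115.6/18.836 ≈ 6.1373.
Remaining = 39.31 × (1/2)^6.1373 = 39.31 × 0.014206 ≈ 0.55844 nmol/L.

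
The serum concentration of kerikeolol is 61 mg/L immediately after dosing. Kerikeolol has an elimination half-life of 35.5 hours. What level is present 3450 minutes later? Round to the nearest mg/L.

20 mg/L

Convert the elapsed time: 3450 minutes = 57.5 hours.
Number of half-lives: n = 57.5/35.5 ≈ 1.6197.
Remaining = 61 × (1/2)^1.6197 = 61 × 0.3254 ≈ 19.849 mg/L.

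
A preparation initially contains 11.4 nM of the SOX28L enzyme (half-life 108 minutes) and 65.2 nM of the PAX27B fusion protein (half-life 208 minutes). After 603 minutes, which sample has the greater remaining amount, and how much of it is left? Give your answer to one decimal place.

SOX28L enzyme: 11.4 × (1/2)^5.5833 ≈ 0.23777 nM.
PAX27B fusion protein: 65.2 × (1/2)^2.899 ≈ 8.7408 nM.
PAX27B fusion protein has more remaining, at ≈ 8.7408 nM.

PAX27B fusion protein, 8.7 nM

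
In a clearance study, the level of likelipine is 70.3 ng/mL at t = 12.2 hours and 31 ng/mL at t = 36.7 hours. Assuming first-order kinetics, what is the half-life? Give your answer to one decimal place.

Over Δt = 36.7 − 12.2 = 24.5 hours, the level fell by a factor of 70.3/31 ≈ 2.2677.
n = log₂(2.2677) ≈ 1.1813 half-lives, so t½ = 24.5/1.1813 ≈ 20.741 hours.

20.7 hours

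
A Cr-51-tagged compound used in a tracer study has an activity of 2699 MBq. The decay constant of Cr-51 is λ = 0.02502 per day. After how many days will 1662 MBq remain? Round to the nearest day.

19 days

t½ = ln 2 / λ = 0.69315 / 0.02502 ≈ 27.704 days.
Fraction remaining = 1662/2699 ≈ 0.61578.
n = log₂(2699/1662) = ln(1.6239)/ln 2 ≈ 0.6995 half-lives.
t = n × t½ = 0.6995 × 27.704 ≈ 19.379 days.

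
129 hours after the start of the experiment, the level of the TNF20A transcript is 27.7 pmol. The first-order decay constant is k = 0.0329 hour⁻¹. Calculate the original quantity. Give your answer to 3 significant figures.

1930 pmol

t½ = ln 2 / k = 0.69315 / 0.0329 ≈ 21.068 hours.
Number of half-lives elapsed: n = 129/21.068 ≈ 6.1229.
A₀ = A × 2^n = 27.7 × 2^6.1229 = 27.7 × 69.693 ≈ 1930.5 pmol.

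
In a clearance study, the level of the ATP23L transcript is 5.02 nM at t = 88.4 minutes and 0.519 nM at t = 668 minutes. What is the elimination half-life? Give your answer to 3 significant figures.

177 minutes

Over Δt = 668 − 88.4 = 579.6 minutes, the level fell by a factor of 5.02/0.519 ≈ 9.6724.
n = log₂(9.6724) ≈ 3.2739 half-lives, so t½ = 579.6/3.2739 ≈ 177.04 minutes.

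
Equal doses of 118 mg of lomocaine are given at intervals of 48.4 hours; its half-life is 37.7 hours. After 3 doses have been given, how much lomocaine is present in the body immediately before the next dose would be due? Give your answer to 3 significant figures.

76.5 mg

The 3 doses were given 145.2, 96.8, 48.4 hours ago.
Total = 118·(1/2)^(145.2/37.7) + 118·(1/2)^(96.8/37.7) + 118·(1/2)^(48.4/37.7)
      = 8.1748 + 19.904 + 48.463 ≈ 76.542 mg.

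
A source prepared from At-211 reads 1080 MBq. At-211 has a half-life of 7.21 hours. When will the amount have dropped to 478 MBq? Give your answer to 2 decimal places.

Fraction remaining = 478/1080 ≈ 0.44259.
n = log₂(1080/478) = ln(2.2594)/ln 2 ≈ 1.1759 half-lives.
t = n × t½ = 1.1759 × 7.21 ≈ 8.4786 hours.

8.48 hours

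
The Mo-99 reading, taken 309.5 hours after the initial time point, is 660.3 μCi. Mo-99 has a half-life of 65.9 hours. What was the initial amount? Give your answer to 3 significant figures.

17100 μCi

Number of half-lives elapsed: n = 309.5/65.9 ≈ 4.6965.
A₀ = A × 2^n = 660.3 × 2^4.6965 = 660.3 × 25.929 ≈ 17121 μCi.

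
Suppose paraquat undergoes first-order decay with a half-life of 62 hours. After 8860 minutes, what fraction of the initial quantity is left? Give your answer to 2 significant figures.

0.19

8860 minutes = 147.667 hours.
n = 147.667/62 ≈ 2.3817 half-lives.
Fraction remaining = (1/2)^2.3817 ≈ 0.19188.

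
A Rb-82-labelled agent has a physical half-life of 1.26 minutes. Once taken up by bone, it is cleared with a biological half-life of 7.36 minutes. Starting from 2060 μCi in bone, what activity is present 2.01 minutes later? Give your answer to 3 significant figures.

1/t_eff = 1/t_phys + 1/t_biol = 1/1.26 + 1/7.36 = 0.92952 per minute.
t_eff = 1.26 × 7.36 / (1.26 + 7.36) ≈ 1.0758 minutes.
Remaining = 2060 × (1/2)^(2.01/1.0758) = 2060 × (1/2)^1.8683 ≈ 564.21 μCi.

564 μCi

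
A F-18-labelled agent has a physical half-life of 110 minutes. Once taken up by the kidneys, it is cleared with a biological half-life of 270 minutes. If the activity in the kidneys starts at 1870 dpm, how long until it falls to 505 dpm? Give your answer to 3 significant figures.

148 minutes

1/t_eff = 1/t_phys + 1/t_biol = 1/110 + 1/270 = 0.012795 per minute.
t_eff = 110 × 270 / (110 + 270) ≈ 78.158 minutes.
n = log₂(1870/505) ≈ 1.8887; t = 1.8887 × 78.158 ≈ 147.62 minutes.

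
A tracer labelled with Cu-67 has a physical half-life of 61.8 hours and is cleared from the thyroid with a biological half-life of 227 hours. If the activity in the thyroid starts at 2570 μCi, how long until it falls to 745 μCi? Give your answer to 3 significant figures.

1/t_eff = 1/t_phys + 1/t_biol = 1/61.8 + 1/227 = 0.020587 per hour.
t_eff = 61.8 × 227 / (61.8 + 227) ≈ 48.575 hours.
n = log₂(2570/745) ≈ 1.7865; t = 1.7865 × 48.575 ≈ 86.778 hours.

86.8 hours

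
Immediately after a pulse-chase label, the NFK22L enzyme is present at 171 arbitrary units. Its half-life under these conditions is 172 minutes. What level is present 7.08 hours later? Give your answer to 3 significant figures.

Convert the elapsed time: 7.08 hours = 424.8 minutes.
Number of half-lives: n = 424.8/172 ≈ 2.4698.
Remaining = 171 × (1/2)^2.4698 = 171 × 0.18052 ≈ 30.869 arbitrary units.

30.9 arbitrary units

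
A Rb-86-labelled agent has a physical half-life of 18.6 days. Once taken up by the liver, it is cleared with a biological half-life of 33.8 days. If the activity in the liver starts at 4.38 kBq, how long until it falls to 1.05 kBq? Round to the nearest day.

25 days

1/t_eff = 1/t_phys + 1/t_biol = 1/18.6 + 1/33.8 = 0.083349 per day.
t_eff = 18.6 × 33.8 / (18.6 + 33.8) ≈ 11.998 days.
n = log₂(4.38/1.05) ≈ 2.0605; t = 2.0605 × 11.998 ≈ 24.722 days.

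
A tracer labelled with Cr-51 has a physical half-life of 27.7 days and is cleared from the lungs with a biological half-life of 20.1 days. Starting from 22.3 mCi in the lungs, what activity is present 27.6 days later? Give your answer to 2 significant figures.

4.3 mCi

1/t_eff = 1/t_phys + 1/t_biol = 1/27.7 + 1/20.1 = 0.085852 per day.
t_eff = 27.7 × 20.1 / (27.7 + 20.1) ≈ 11.648 days.
Remaining = 22.3 × (1/2)^(27.6/11.648) = 22.3 × (1/2)^2.3695 ≈ 4.3153 mCi.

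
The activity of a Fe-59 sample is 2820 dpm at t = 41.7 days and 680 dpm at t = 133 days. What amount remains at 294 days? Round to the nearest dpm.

55 dpm

Over Δt = 133 − 41.7 = 91.3 days, the level fell by a factor of 2820/680 ≈ 4.1471.
n = log₂(4.1471) ≈ 2.0521 half-lives, so t½ = 91.3/2.0521 ≈ 44.491 days.
From t = 133 to t = 294: 680 × (1/2)^((294−133)/44.491) ≈ 55.357 dpm.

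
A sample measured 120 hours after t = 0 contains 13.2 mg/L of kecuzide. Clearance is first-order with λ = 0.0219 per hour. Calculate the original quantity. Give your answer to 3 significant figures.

183 mg/L

t½ = ln 2 / λ = 0.69315 / 0.0219 ≈ 31.651 hours.
Number of half-lives elapsed: n = 120/31.651 ≈ 3.7914.
A₀ = A × 2^n = 13.2 × 2^3.7914 = 13.2 × 13.846 ≈ 182.77 mg/L.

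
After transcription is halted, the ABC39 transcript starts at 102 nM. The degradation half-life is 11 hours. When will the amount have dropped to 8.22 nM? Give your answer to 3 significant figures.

Fraction remaining = 8.22/102 ≈ 0.080588.
n = log₂(102/8.22) = ln(12.409)/ln 2 ≈ 3.6333 half-lives.
t = n × t½ = 3.6333 × 11 ≈ 39.966 hours.

40.0 hours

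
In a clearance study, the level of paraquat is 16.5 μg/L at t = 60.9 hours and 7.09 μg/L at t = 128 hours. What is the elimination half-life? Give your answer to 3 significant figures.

55.1 hours

Over Δt = 128 − 60.9 = 67.1 hours, the level fell by a factor of 16.5/7.09 ≈ 2.3272.
n = log₂(2.3272) ≈ 1.2186 half-lives, so t½ = 67.1/1.2186 ≈ 55.063 hours.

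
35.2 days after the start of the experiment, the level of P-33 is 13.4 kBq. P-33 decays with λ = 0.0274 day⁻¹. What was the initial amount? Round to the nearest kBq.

t½ = ln 2 / λ = 0.69315 / 0.0274 ≈ 25.297 days.
Number of half-lives elapsed: n = 35.2/25.297 ≈ 1.3915.
A₀ = A × 2^n = 13.4 × 2^1.3915 = 13.4 × 2.6234 ≈ 35.154 kBq.

35 kBq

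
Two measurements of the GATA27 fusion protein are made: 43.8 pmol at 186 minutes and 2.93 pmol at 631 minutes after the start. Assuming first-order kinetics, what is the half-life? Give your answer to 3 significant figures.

114 minutes

Over Δt = 631 − 186 = 445 minutes, the level fell by a factor of 43.8/2.93 ≈ 14.949.
n = log₂(14.949) ≈ 3.902 half-lives, so t½ = 445/3.902 ≈ 114.05 minutes.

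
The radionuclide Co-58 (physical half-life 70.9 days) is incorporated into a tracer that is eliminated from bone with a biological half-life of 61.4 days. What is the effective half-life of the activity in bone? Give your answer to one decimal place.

1/t_eff = 1/t_phys + 1/t_biol = 1/70.9 + 1/61.4 = 0.030391 per day.
t_eff = 70.9 × 61.4 / (70.9 + 61.4) ≈ 32.904 days.

32.9 days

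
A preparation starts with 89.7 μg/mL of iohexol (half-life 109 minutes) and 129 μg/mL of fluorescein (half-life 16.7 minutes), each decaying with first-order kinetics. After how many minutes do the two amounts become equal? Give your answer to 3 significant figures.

10.3 minutes

Set 89.7·(1/2)^(t/109) = 129·(1/2)^(t/16.7).
Taking log₂: log₂(89.7/129) = t·(1/109 − 1/16.7).
log₂(0.69535) = -0.52419; 1/109 − 1/16.7 = -0.050706.
t = -0.52419 / -0.050706 ≈ 10.338 minutes.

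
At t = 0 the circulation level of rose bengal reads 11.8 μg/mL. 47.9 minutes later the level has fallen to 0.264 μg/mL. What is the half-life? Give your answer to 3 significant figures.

8.74 minutes

A/A₀ = 0.264/11.8 ≈ 0.022373.
n = log₂(44.697) ≈ 5.4821 half-lives elapsed in 47.9 minutes.
t½ = 47.9/5.4821 ≈ 8.7375 minutes.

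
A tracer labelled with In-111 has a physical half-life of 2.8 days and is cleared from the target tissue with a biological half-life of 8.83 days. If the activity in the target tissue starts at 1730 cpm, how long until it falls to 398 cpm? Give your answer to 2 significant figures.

1/t_eff = 1/t_phys + 1/t_biol = 1/2.8 + 1/8.83 = 0.47039 per day.
t_eff = 2.8 × 8.83 / (2.8 + 8.83) ≈ 2.1259 days.
n = log₂(1730/398) ≈ 2.1199; t = 2.1199 × 2.1259 ≈ 4.5067 days.

4.5 days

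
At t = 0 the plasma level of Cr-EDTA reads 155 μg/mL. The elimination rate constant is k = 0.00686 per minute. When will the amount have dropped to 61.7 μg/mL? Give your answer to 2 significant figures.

130 minutes

t½ = ln 2 / k = 0.69315 / 0.00686 ≈ 101.04 minutes.
Fraction remaining = 61.7/155 ≈ 0.39806.
n = log₂(155/61.7) = ln(2.5122)/ln 2 ≈ 1.3289 half-lives.
t = n × t½ = 1.3289 × 101.04 ≈ 134.28 minutes.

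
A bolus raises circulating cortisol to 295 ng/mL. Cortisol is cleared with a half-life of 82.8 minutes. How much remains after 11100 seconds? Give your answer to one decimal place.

Convert the elapsed time: 11100 seconds = 185 minutes.
Number of half-lives: n = 185/82.8 ≈ 2.2343.
Remaining = 295 × (1/2)^2.2343 = 295 × 0.21252 ≈ 62.695 ng/mL.

62.7 ng/mL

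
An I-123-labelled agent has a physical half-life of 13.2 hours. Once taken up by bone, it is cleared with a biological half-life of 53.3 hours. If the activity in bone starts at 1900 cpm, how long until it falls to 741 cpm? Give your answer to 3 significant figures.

1/t_eff = 1/t_phys + 1/t_biol = 1/13.2 + 1/53.3 = 0.094519 per hour.
t_eff = 13.2 × 53.3 / (13.2 + 53.3) ≈ 10.58 hours.
n = log₂(1900/741) ≈ 1.3585; t = 1.3585 × 10.58 ≈ 14.372 hours.

14.4 hours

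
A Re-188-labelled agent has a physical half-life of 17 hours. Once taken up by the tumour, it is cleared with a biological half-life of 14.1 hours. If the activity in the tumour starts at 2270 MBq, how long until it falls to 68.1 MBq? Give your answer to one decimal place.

1/t_eff = 1/t_phys + 1/t_biol = 1/17 + 1/14.1 = 0.12975 per hour.
t_eff = 17 × 14.1 / (17 + 14.1) ≈ 7.7074 hours.
n = log₂(2270/68.1) ≈ 5.0589; t = 5.0589 × 7.7074 ≈ 38.991 hours.

39.0 hours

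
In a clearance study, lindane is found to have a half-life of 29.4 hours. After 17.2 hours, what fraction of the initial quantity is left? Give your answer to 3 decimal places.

n = 17.2/29.4 ≈ 0.58503 half-lives.
Fraction remaining = (1/2)^0.58503 ≈ 0.66663.

0.667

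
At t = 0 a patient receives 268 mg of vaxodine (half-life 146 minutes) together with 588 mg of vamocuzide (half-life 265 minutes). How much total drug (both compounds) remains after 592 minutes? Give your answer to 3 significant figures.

141 mg

vaxodine: 268 × (1/2)^(592/146) = 268 × (1/2)^4.0548 ≈ 16.126 mg.
vamocuzide: 588 × (1/2)^(592/265) = 588 × (1/2)^2.234 ≈ 124.99 mg.
Total = 16.126 + 124.99 ≈ 141.12 mg.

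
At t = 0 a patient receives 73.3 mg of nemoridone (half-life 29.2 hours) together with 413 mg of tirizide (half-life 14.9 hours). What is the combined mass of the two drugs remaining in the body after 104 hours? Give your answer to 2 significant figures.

nemoridone: 73.3 × (1/2)^(104/29.2) = 73.3 × (1/2)^3.5616 ≈ 6.2079 mg.
tirizide: 413 × (1/2)^(104/14.9) = 413 × (1/2)^6.9799 ≈ 3.2719 mg.
Total = 6.2079 + 3.2719 ≈ 9.4798 mg.

9.5 mg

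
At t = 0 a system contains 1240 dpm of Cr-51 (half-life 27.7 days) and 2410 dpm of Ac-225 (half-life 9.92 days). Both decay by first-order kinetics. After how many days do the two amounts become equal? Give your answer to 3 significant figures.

14.8 days

Set 1240·(1/2)^(t/27.7) = 2410·(1/2)^(t/9.92).
Taking log₂: log₂(1240/2410) = t·(1/27.7 − 1/9.92).
log₂(0.51452) = -0.95869; 1/27.7 − 1/9.92 = -0.064705.
t = -0.95869 / -0.064705 ≈ 14.816 days.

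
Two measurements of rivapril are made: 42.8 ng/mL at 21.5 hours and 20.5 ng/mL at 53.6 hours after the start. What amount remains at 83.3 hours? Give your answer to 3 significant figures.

10.4 ng/mL

Over Δt = 53.6 − 21.5 = 32.1 hours, the level fell by a factor of 42.8/20.5 ≈ 2.0878.
n = log₂(2.0878) ≈ 1.062 half-lives, so t½ = 32.1/1.062 ≈ 30.226 hours.
From t = 53.6 to t = 83.3: 20.5 × (1/2)^((83.3−53.6)/30.226) ≈ 10.374 ng/mL.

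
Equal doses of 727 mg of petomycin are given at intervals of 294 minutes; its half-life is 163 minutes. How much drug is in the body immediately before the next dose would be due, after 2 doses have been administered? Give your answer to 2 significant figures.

The 2 doses were given 588, 294 minutes ago.
Total = 727·(1/2)^(588/163) + 727·(1/2)^(294/163)
      = 59.65 + 208.24 ≈ 267.89 mg.

270 mg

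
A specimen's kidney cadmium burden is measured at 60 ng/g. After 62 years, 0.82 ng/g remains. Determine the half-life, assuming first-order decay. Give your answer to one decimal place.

A/A₀ = 0.82/60 ≈ 0.013667.
n = log₂(73.171) ≈ 6.1932 half-lives elapsed in 62 years.
t½ = 62/6.1932 ≈ 10.011 years.

10.0 years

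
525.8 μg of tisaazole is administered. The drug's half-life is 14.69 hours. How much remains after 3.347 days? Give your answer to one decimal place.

Convert the elapsed time: 3.347 days = 80.328 hours.
Number of half-lives: n = 80.328/14.69 ≈ 5.4682.
Remaining = 525.8 × (1/2)^5.4682 = 525.8 × 0.022589 ≈ 11.878 μg.

11.9 μg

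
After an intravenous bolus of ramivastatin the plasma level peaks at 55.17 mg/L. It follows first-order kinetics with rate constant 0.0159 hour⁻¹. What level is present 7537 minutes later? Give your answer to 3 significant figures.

7.49 mg/L

t½ = ln 2 / k = 0.69315 / 0.0159 ≈ 43.594 hours.
Convert the elapsed time: 7537 minutes = 125.617 hours.
Number of half-lives: n = 125.617/43.594 ≈ 2.8815.
Remaining = 55.17 × (1/2)^2.8815 = 55.17 × 0.1357 ≈ 7.4866 mg/L.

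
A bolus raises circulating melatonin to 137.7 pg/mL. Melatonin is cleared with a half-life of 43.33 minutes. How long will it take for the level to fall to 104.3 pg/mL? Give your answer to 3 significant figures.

Fraction remaining = 104.3/137.7 ≈ 0.75744.
n = log₂(137.7/104.3) = ln(1.3202)/ln 2 ≈ 0.40079 half-lives.
t = n × t½ = 0.40079 × 43.33 ≈ 17.366 minutes.

17.4 minutes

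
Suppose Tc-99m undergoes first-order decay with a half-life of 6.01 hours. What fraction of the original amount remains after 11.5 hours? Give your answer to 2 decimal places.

0.27

n = 11.5/6.01 ≈ 1.9135 half-lives.
Fraction remaining = (1/2)^1.9135 ≈ 0.26545.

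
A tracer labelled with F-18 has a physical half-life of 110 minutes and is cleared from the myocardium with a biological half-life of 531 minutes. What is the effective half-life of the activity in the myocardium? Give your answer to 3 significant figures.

91.1 minutes

1/t_eff = 1/t_phys + 1/t_biol = 1/110 + 1/531 = 0.010974 per minute.
t_eff = 110 × 531 / (110 + 531) ≈ 91.123 minutes.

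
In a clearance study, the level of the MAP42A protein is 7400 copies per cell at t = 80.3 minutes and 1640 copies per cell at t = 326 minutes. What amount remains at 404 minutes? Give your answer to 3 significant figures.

Over Δt = 326 − 80.3 = 245.7 minutes, the level fell by a factor of 7400/1640 ≈ 4.5122.
n = log₂(4.5122) ≈ 2.1738 half-lives, so t½ = 245.7/2.1738 ≈ 113.03 minutes.
From t = 326 to t = 404: 1640 × (1/2)^((404−326)/113.03) ≈ 1016.5 copies per cell.

1020 copies per cell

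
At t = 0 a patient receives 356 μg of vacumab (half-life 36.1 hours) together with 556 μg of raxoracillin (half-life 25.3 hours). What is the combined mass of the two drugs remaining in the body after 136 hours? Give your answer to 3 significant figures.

vacumab: 356 × (1/2)^(136/36.1) = 356 × (1/2)^3.7673 ≈ 26.144 μg.
raxoracillin: 556 × (1/2)^(136/25.3) = 556 × (1/2)^5.3755 ≈ 13.393 μg.
Total = 26.144 + 13.393 ≈ 39.538 μg.

39.5 μg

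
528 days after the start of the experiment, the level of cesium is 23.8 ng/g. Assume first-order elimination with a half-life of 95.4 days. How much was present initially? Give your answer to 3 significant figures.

1100 ng/g

Number of half-lives elapsed: n = 528/95.4 ≈ 5.5346.
A₀ = A × 2^n = 23.8 × 2^5.5346 = 23.8 × 46.353 ≈ 1103.2 ng/g.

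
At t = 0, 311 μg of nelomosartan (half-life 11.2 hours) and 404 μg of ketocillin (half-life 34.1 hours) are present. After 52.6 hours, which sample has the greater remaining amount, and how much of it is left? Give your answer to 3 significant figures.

nelomosartan: 311 × (1/2)^4.6964 ≈ 11.995 μg.
ketocillin: 404 × (1/2)^1.5425 ≈ 138.69 μg.
Ketocillin has more remaining, at ≈ 138.69 μg.

ketocillin, 139 μg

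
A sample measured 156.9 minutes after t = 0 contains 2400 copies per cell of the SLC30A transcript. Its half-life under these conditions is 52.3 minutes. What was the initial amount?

Number of half-lives elapsed: n = 156.9/52.3 ≈ 3.
A₀ = A × 2^n = 2400 × 2^3 = 2400 × 8 ≈ 19200 copies per cell.

19200 copies per cell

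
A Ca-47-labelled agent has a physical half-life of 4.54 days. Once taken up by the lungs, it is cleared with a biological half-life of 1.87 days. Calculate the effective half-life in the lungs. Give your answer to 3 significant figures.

1.32 days

1/t_eff = 1/t_phys + 1/t_biol = 1/4.54 + 1/1.87 = 0.75502 per day.
t_eff = 4.54 × 1.87 / (4.54 + 1.87) ≈ 1.3245 days.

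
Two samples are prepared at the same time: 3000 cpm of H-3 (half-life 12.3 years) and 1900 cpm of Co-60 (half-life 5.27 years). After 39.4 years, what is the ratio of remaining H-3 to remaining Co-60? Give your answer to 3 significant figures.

30.5

H-3: 3000 × (1/2)^(39.4/12.3) = 3000 × (1/2)^3.2033 ≈ 325.72 cpm.
Co-60: 1900 × (1/2)^(39.4/5.27) = 1900 × (1/2)^7.4763 ≈ 10.67 cpm.
Ratio ≈ 325.72 / 10.67 ≈ 30.527.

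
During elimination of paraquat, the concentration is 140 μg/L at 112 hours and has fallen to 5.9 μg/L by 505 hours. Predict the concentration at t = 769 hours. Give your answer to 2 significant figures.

0.70 μg/L

Over Δt = 505 − 112 = 393 hours, the level fell by a factor of 140/5.9 ≈ 23.729.
n = log₂(23.729) ≈ 4.5686 half-lives, so t½ = 393/4.5686 ≈ 86.023 hours.
From t = 505 to t = 769: 5.9 × (1/2)^((769−505)/86.023) ≈ 0.70308 μg/L.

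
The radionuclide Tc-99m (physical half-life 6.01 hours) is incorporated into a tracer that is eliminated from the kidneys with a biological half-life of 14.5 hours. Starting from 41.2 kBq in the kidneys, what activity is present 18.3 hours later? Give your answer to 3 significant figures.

2.08 kBq

1/t_eff = 1/t_phys + 1/t_biol = 1/6.01 + 1/14.5 = 0.23535 per hour.
t_eff = 6.01 × 14.5 / (6.01 + 14.5) ≈ 4.2489 hours.
Remaining = 41.2 × (1/2)^(18.3/4.2489) = 41.2 × (1/2)^4.307 ≈ 2.0814 kBq.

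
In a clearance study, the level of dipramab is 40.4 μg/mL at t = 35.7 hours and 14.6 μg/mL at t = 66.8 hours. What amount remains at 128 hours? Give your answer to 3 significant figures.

1.97 μg/mL

Over Δt = 66.8 − 35.7 = 31.1 hours, the level fell by a factor of 40.4/14.6 ≈ 2.7671.
n = log₂(2.7671) ≈ 1.4684 half-lives, so t½ = 31.1/1.4684 ≈ 21.18 hours.
From t = 66.8 to t = 128: 14.6 × (1/2)^((128−66.8)/21.18) ≈ 1.9702 μg/mL.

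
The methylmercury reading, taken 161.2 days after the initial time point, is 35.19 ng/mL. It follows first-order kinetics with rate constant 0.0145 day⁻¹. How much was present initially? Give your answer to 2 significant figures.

t½ = ln 2 / k = 0.69315 / 0.0145 ≈ 47.803 days.
Number of half-lives elapsed: n = 161.2/47.803 ≈ 3.3722.
A₀ = A × 2^n = 35.19 × 2^3.3722 = 35.19 × 10.354 ≈ 364.37 ng/mL.

360 ng/mL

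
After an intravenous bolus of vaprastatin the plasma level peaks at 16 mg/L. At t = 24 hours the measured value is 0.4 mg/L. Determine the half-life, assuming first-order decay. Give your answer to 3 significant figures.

4.51 hours

A/A₀ = 0.4/16 ≈ 0.025.
n = log₂(40) ≈ 5.3219 half-lives elapsed in 24 hours.
t½ = 24/5.3219 ≈ 4.5096 hours.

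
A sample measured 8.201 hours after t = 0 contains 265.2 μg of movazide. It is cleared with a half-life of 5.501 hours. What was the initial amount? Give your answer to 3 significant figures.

Number of half-lives elapsed: n = 8.201/5.501 ≈ 1.4908.
A₀ = A × 2^n = 265.2 × 2^1.4908 = 265.2 × 2.8105 ≈ 745.34 μg.

745 μg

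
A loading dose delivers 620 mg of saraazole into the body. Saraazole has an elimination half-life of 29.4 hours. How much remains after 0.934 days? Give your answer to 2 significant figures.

Convert the elapsed time: 0.934 days = 22.416 hours.
Number of half-lives: n = 22.416/29.4 ≈ 0.76245.
Remaining = 620 × (1/2)^0.76245 = 620 × 0.58949 ≈ 365.49 mg.

370 mg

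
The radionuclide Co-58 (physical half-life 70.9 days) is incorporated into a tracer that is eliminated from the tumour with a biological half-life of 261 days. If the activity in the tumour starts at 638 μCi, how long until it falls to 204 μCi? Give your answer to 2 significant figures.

92 days

1/t_eff = 1/t_phys + 1/t_biol = 1/70.9 + 1/261 = 0.017936 per day.
t_eff = 70.9 × 261 / (70.9 + 261) ≈ 55.754 days.
n = log₂(638/204) ≈ 1.645; t = 1.645 × 55.754 ≈ 91.715 days.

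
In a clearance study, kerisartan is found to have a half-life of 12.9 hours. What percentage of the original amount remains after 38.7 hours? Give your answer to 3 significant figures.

n = 38.7/12.9 ≈ 3 half-lives.
Fraction remaining = (1/2)^3 ≈ 0.125, i.e. 12.5%.

12.5%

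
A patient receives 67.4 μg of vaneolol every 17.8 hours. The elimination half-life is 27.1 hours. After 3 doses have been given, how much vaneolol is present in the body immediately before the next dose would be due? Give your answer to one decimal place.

The 3 doses were given 53.4, 35.6, 17.8 hours ago.
Total = 67.4·(1/2)^(53.4/27.1) + 67.4·(1/2)^(35.6/27.1) + 67.4·(1/2)^(17.8/27.1)
      = 17.198 + 27.115 + 42.75 ≈ 87.063 μg.

87.1 μg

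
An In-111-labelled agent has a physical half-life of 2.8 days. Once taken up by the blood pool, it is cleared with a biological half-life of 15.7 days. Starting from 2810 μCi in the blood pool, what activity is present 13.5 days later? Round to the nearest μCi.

1/t_eff = 1/t_phys + 1/t_biol = 1/2.8 + 1/15.7 = 0.42084 per day.
t_eff = 2.8 × 15.7 / (2.8 + 15.7) ≈ 2.3762 days.
Remaining = 2810 × (1/2)^(13.5/2.3762) = 2810 × (1/2)^5.6813 ≈ 54.76 μCi.

55 μCi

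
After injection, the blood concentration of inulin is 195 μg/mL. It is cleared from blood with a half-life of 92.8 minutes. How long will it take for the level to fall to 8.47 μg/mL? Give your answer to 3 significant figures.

Fraction remaining = 8.47/195 ≈ 0.043436.
n = log₂(195/8.47) = ln(23.022)/ln 2 ≈ 4.525 half-lives.
t = n × t½ = 4.525 × 92.8 ≈ 419.92 minutes.

420 minutes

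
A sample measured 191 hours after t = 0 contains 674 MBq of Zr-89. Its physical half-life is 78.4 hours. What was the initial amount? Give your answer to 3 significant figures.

Number of half-lives elapsed: n = 191/78.4 ≈ 2.4362.
A₀ = A × 2^n = 674 × 2^2.4362 = 674 × 5.4122 ≈ 3647.8 MBq.

3650 MBq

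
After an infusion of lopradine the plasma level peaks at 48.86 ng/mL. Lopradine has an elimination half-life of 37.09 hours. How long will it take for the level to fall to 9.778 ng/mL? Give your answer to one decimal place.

Fraction remaining = 9.778/48.86 ≈ 0.20012.
n = log₂(48.86/9.778) = ln(4.9969)/ln 2 ≈ 2.321 half-lives.
t = n × t½ = 2.321 × 37.09 ≈ 86.087 hours.

86.1 hours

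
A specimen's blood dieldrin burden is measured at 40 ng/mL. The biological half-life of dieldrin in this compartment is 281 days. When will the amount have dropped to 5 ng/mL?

5/40 = 1/8, so 3 half-lives have elapsed.
t = 3 × 281 = 843 days.

843 days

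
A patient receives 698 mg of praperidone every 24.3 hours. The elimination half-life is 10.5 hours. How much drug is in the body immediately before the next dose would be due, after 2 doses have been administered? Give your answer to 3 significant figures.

The 2 doses were given 48.6, 24.3 hours ago.
Total = 698·(1/2)^(48.6/10.5) + 698·(1/2)^(24.3/10.5)
      = 28.217 + 140.34 ≈ 168.56 mg.

169 mg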